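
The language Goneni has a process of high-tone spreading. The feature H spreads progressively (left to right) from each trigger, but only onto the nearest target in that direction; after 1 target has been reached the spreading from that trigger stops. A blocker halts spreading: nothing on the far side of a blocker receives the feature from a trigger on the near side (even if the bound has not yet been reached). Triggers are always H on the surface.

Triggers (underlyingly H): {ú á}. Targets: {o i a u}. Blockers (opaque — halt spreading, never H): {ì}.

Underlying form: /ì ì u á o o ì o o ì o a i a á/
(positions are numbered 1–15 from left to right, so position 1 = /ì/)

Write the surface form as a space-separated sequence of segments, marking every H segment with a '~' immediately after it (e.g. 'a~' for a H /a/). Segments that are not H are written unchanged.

ì ì u á~ o~ o ì o o ì o a i a á~

From /á/ at 4 rightward: 5 /o/ → H; bound reached.
From /á/ at 15 rightward: word edge.
Targets with no active source: positions 3 6 8 9 11 12 13 14 stay [-high tone].
H positions on the surface: 4 5 15.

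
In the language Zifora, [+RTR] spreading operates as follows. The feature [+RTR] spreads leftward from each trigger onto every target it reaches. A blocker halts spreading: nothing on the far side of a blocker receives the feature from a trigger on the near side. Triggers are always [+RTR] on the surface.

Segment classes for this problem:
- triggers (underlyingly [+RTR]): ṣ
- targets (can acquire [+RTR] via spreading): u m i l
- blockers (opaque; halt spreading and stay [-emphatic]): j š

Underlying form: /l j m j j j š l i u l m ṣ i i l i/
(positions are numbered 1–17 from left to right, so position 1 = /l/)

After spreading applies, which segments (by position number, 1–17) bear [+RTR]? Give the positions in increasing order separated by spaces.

8 9 10 11 12 13

From /ṣ/ at 13 leftward: 12 /m/ → [+RTR]; 11 /l/ → [+RTR]; 10 /u/ → [+RTR]; 9 /i/ → [+RTR]; 8 /l/ → [+RTR]; 7 /š/ blocks.
Targets with no active source: positions 1 3 14 15 16 17 stay [-emphatic].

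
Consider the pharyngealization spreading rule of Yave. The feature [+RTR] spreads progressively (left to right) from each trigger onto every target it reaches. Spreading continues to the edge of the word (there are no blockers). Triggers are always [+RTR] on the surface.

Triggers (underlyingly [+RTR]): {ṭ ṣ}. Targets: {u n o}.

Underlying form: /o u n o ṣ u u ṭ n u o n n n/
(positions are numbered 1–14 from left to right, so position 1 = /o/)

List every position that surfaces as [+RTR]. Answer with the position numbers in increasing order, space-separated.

From /ṣ/ at 5 rightward: 6 /u/ → [+RTR]; 7 /u/ → [+RTR]; 8 /ṭ/ is itself a trigger — this domain ends here.
From /ṭ/ at 8 rightward: 9 /n/ → [+RTR]; 10 /u/ → [+RTR]; 11 /o/ → [+RTR]; 12 /n/ → [+RTR]; 13 /n/ → [+RTR]; 14 /n/ → [+RTR]; word edge.
Targets with no active source: positions 1 2 3 4 stay [-emphatic].

5 6 7 8 9 10 11 12 13 14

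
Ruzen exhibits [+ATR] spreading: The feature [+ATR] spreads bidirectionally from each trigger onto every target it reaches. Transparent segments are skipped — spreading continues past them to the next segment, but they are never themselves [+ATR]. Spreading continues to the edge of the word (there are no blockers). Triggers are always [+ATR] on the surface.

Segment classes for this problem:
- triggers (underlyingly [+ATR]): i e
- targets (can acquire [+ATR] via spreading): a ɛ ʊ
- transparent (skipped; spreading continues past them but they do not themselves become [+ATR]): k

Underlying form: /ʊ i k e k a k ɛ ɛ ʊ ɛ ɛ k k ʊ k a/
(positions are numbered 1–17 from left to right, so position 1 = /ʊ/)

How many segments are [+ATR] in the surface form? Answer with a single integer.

11

From /i/ at 2 rightward: 3 /k/ transparent; 4 /e/ is itself a trigger — this domain ends here.
From /i/ at 2 leftward: 1 /ʊ/ → [+ATR]; word edge.
From /e/ at 4 rightward: 5 /k/ transparent; 6 /a/ → [+ATR]; 7 /k/ transparent; 8 /ɛ/ → [+ATR]; 9 /ɛ/ → [+ATR]; 10 /ʊ/ → [+ATR]; 11 /ɛ/ → [+ATR]; 12 /ɛ/ → [+ATR]; 13 /k/ transparent; 14 /k/ transparent; 15 /ʊ/ → [+ATR]; 16 /k/ transparent; 17 /a/ → [+ATR]; word edge.
From /e/ at 4 leftward: 3 /k/ transparent; 2 /i/ is itself a trigger — this domain ends here.
[+ATR] positions on the surface: 1 2 4 6 8 9 10 11 12 15 17.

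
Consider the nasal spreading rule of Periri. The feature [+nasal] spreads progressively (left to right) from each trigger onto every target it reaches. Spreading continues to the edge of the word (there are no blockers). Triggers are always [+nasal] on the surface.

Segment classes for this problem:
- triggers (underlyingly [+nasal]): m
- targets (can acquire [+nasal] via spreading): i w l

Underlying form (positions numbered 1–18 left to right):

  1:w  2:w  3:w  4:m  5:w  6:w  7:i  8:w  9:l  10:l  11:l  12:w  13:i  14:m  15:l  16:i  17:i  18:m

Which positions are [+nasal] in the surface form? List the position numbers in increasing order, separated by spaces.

4 5 6 7 8 9 10 11 12 13 14 15 16 17 18

From /m/ at 4 rightward: 5 /w/ → [+nasal]; 6 /w/ → [+nasal]; 7 /i/ → [+nasal]; 8 /w/ → [+nasal]; 9 /l/ → [+nasal]; 10 /l/ → [+nasal]; 11 /l/ → [+nasal]; 12 /w/ → [+nasal]; 13 /i/ → [+nasal]; 14 /m/ is itself a trigger — this domain ends here.
From /m/ at 14 rightward: 15 /l/ → [+nasal]; 16 /i/ → [+nasal]; 17 /i/ → [+nasal]; 18 /m/ is itself a trigger — this domain ends here.
From /m/ at 18 rightward: word edge.
Targets with no active source: positions 1 2 3 stay [-nasal].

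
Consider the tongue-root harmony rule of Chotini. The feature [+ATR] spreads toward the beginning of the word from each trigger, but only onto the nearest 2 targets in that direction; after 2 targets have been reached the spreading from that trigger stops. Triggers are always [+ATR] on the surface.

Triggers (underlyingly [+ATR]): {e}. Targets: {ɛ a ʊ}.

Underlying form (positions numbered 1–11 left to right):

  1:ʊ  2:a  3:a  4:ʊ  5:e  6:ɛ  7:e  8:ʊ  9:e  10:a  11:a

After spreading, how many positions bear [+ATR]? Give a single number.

7

From /e/ at 5 leftward: 4 /ʊ/ → [+ATR]; 3 /a/ → [+ATR]; bound reached.
From /e/ at 7 leftward: 6 /ɛ/ → [+ATR]; 5 /e/ is itself a trigger — this domain ends here.
From /e/ at 9 leftward: 8 /ʊ/ → [+ATR]; 7 /e/ is itself a trigger — this domain ends here.
Targets with no active source: positions 1 2 10 11 stay [-ATR].
[+ATR] positions on the surface: 3 4 5 6 7 8 9.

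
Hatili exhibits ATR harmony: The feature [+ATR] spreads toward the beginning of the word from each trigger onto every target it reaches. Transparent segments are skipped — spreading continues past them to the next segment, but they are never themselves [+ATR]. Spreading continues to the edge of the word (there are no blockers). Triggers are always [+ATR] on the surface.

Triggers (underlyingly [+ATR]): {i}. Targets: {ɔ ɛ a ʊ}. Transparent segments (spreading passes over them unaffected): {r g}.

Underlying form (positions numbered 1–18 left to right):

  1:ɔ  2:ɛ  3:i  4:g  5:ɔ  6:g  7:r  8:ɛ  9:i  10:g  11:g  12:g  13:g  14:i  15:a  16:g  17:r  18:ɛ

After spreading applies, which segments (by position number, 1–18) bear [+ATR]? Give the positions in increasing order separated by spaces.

1 2 3 5 8 9 14

From /i/ at 3 leftward: 2 /ɛ/ → [+ATR]; 1 /ɔ/ → [+ATR]; word edge.
From /i/ at 9 leftward: 8 /ɛ/ → [+ATR]; 7 /r/ transparent; 6 /g/ transparent; 5 /ɔ/ → [+ATR]; 4 /g/ transparent; 3 /i/ is itself a trigger — this domain ends here.
From /i/ at 14 leftward: 13 /g/ transparent; 12 /g/ transparent; 11 /g/ transparent; 10 /g/ transparent; 9 /i/ is itself a trigger — this domain ends here.
Targets with no active source: positions 15 18 stay [-ATR].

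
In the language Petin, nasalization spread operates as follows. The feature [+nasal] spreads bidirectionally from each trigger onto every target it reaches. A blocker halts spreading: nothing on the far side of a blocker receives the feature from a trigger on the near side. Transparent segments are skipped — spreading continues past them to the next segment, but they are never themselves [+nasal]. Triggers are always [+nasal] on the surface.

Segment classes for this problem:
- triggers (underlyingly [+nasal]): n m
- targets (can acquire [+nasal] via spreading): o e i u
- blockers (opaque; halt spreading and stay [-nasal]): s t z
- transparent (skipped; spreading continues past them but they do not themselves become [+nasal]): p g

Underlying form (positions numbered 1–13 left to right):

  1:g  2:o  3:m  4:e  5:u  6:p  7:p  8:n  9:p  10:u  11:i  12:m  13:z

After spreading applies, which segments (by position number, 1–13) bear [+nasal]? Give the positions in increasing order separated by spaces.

From /m/ at 3 rightward: 4 /e/ → [+nasal]; 5 /u/ → [+nasal]; 6 /p/ transparent; 7 /p/ transparent; 8 /n/ is itself a trigger — this domain ends here.
From /m/ at 3 leftward: 2 /o/ → [+nasal]; 1 /g/ transparent; word edge.
From /n/ at 8 rightward: 9 /p/ transparent; 10 /u/ → [+nasal]; 11 /i/ → [+nasal]; 12 /m/ is itself a trigger — this domain ends here.
From /n/ at 8 leftward: 7 /p/ transparent; 6 /p/ transparent; 5 /u/ → [+nasal]; 4 /e/ → [+nasal]; 3 /m/ is itself a trigger — this domain ends here.
From /m/ at 12 rightward: 13 /z/ blocks.
From /m/ at 12 leftward: 11 /i/ → [+nasal]; 10 /u/ → [+nasal]; 9 /p/ transparent; 8 /n/ is itself a trigger — this domain ends here.

2 3 4 5 8 10 11 12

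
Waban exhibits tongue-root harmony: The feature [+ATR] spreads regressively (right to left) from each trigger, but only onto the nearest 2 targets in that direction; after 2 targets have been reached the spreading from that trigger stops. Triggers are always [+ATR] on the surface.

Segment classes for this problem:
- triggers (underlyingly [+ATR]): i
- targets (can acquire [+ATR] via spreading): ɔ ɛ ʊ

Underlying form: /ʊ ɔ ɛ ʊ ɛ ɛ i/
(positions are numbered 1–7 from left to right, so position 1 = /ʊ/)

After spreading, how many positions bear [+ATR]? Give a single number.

3

From /i/ at 7 leftward: 6 /ɛ/ → [+ATR]; 5 /ɛ/ → [+ATR]; bound reached.
Targets with no active source: positions 1 2 3 4 stay [-ATR].
[+ATR] positions on the surface: 5 6 7.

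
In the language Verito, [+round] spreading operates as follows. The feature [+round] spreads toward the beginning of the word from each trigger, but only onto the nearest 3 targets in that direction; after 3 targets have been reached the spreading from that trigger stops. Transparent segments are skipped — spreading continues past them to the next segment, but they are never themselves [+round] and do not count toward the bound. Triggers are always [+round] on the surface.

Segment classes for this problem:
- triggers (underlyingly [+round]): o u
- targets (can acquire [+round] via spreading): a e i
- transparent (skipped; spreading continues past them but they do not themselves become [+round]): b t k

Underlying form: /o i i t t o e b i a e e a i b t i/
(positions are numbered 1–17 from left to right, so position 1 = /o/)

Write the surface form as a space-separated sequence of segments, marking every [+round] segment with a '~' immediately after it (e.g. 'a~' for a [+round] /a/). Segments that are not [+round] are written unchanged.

o~ i~ i~ t t o~ e b i a e e a i b t i

From /o/ at 1 leftward: word edge.
From /o/ at 6 leftward: 5 /t/ transparent; 4 /t/ transparent; 3 /i/ → [+round]; 2 /i/ → [+round]; 1 /o/ is itself a trigger — this domain ends here.
Targets with no active source: positions 7 9 10 11 12 13 14 17 stay [-round].
[+round] positions on the surface: 1 2 3 6.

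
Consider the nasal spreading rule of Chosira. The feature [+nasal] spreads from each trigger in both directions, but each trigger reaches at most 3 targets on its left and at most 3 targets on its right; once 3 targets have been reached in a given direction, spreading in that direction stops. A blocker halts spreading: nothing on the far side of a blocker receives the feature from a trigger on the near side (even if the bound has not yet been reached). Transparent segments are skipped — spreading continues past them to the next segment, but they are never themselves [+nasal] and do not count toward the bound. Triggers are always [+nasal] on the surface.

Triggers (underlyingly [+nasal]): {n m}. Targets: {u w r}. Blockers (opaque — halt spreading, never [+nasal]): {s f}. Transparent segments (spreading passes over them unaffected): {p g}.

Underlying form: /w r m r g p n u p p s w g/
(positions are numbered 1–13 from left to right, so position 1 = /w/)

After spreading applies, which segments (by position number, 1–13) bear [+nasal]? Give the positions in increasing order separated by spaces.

1 2 3 4 7 8

From /m/ at 3 rightward: 4 /r/ → [+nasal]; 5 /g/ transparent; 6 /p/ transparent; 7 /n/ is itself a trigger — this domain ends here.
From /m/ at 3 leftward: 2 /r/ → [+nasal]; 1 /w/ → [+nasal]; word edge.
From /n/ at 7 rightward: 8 /u/ → [+nasal]; 9 /p/ transparent; 10 /p/ transparent; 11 /s/ blocks.
From /n/ at 7 leftward: 6 /p/ transparent; 5 /g/ transparent; 4 /r/ → [+nasal]; 3 /m/ is itself a trigger — this domain ends here.
Target with no active source: position 12 stays [-nasal].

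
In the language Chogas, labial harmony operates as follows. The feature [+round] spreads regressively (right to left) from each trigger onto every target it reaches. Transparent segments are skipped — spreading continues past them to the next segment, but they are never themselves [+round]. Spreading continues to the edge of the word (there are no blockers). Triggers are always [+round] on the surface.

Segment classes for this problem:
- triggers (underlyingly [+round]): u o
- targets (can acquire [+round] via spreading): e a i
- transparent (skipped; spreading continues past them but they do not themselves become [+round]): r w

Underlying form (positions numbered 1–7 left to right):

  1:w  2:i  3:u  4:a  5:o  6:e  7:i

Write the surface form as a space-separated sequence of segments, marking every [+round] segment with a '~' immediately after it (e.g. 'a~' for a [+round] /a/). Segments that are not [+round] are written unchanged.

From /u/ at 3 leftward: 2 /i/ → [+round]; 1 /w/ transparent; word edge.
From /o/ at 5 leftward: 4 /a/ → [+round]; 3 /u/ is itself a trigger — this domain ends here.
Targets with no active source: positions 6 7 stay [-round].
[+round] positions on the surface: 2 3 4 5.

w i~ u~ a~ o~ e i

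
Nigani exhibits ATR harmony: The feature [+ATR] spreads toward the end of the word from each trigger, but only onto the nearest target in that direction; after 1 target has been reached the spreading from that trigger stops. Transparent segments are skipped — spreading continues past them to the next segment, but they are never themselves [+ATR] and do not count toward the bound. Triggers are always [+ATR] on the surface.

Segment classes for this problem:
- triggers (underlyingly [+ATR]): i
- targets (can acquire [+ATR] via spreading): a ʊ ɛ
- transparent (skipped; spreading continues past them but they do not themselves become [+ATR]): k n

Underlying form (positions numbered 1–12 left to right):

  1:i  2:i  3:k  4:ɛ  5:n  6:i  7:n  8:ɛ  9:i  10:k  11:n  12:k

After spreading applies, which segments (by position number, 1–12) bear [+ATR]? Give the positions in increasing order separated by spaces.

From /i/ at 1 rightward: 2 /i/ is itself a trigger — this domain ends here.
From /i/ at 2 rightward: 3 /k/ transparent; 4 /ɛ/ → [+ATR]; bound reached.
From /i/ at 6 rightward: 7 /n/ transparent; 8 /ɛ/ → [+ATR]; bound reached.
From /i/ at 9 rightward: 10 /k/ transparent; 11 /n/ transparent; 12 /k/ transparent; word edge.

1 2 4 6 8 9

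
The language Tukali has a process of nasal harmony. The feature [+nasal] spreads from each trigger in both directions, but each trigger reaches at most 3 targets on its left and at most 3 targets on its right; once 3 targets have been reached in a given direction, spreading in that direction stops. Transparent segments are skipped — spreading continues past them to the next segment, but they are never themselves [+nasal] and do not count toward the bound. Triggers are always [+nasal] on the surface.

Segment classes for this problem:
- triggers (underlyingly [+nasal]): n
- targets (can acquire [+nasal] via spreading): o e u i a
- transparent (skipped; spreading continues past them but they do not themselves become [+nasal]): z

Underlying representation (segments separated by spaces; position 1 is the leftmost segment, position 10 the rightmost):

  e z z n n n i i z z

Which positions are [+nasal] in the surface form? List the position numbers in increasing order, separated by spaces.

From /n/ at 4 rightward: 5 /n/ is itself a trigger — this domain ends here.
From /n/ at 4 leftward: 3 /z/ transparent; 2 /z/ transparent; 1 /e/ → [+nasal]; word edge.
From /n/ at 5 rightward: 6 /n/ is itself a trigger — this domain ends here.
From /n/ at 5 leftward: 4 /n/ is itself a trigger — this domain ends here.
From /n/ at 6 rightward: 7 /i/ → [+nasal]; 8 /i/ → [+nasal]; 9 /z/ transparent; 10 /z/ transparent; word edge.
From /n/ at 6 leftward: 5 /n/ is itself a trigger — this domain ends here.

1 4 5 6 7 8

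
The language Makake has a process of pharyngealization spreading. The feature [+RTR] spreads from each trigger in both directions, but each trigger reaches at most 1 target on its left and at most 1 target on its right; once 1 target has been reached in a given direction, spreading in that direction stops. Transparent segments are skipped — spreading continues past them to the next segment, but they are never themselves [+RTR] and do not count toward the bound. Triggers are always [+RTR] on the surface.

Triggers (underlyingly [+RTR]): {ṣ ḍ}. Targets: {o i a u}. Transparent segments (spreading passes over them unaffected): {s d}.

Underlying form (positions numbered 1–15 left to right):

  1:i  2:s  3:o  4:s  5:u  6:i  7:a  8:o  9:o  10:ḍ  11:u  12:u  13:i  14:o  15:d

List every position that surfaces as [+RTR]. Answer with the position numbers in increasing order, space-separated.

From /ḍ/ at 10 rightward: 11 /u/ → [+RTR]; bound reached.
From /ḍ/ at 10 leftward: 9 /o/ → [+RTR]; bound reached.
Targets with no active source: positions 1 3 5 6 7 8 12 13 14 stay [-emphatic].

9 10 11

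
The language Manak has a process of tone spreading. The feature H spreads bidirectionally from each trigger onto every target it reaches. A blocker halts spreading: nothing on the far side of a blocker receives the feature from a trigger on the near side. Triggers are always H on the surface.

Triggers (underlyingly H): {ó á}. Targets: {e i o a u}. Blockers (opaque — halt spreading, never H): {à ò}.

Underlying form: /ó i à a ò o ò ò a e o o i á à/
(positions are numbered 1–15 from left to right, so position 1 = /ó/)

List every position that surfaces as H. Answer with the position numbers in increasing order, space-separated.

From /ó/ at 1 rightward: 2 /i/ → H; 3 /à/ blocks.
From /ó/ at 1 leftward: word edge.
From /á/ at 14 rightward: 15 /à/ blocks.
From /á/ at 14 leftward: 13 /i/ → H; 12 /o/ → H; 11 /o/ → H; 10 /e/ → H; 9 /a/ → H; 8 /ò/ blocks.
Targets with no active source: positions 4 6 stay [-high tone].

1 2 9 10 11 12 13 14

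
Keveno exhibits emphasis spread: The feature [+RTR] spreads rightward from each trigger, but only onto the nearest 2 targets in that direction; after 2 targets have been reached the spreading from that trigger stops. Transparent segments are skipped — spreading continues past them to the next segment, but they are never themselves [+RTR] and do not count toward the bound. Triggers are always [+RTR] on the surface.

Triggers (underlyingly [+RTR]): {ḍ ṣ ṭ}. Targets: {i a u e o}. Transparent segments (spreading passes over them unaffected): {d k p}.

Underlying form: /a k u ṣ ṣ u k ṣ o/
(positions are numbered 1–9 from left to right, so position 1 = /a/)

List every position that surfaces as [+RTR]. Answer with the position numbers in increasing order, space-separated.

From /ṣ/ at 4 rightward: 5 /ṣ/ is itself a trigger — this domain ends here.
From /ṣ/ at 5 rightward: 6 /u/ → [+RTR]; 7 /k/ transparent; 8 /ṣ/ is itself a trigger — this domain ends here.
From /ṣ/ at 8 rightward: 9 /o/ → [+RTR]; word edge.
Targets with no active source: positions 1 3 stay [-emphatic].

4 5 6 8 9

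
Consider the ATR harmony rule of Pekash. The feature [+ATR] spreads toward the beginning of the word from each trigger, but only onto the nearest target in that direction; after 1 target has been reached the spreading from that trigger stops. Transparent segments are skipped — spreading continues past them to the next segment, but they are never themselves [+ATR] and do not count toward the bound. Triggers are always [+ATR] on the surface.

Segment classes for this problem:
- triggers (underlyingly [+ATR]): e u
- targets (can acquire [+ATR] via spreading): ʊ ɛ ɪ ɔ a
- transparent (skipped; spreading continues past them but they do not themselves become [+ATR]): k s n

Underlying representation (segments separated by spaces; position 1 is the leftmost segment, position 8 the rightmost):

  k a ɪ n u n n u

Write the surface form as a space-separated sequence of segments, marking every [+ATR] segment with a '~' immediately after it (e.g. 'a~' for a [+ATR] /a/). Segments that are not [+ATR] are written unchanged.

From /u/ at 5 leftward: 4 /n/ transparent; 3 /ɪ/ → [+ATR]; bound reached.
From /u/ at 8 leftward: 7 /n/ transparent; 6 /n/ transparent; 5 /u/ is itself a trigger — this domain ends here.
Target with no active source: position 2 stays [-ATR].
[+ATR] positions on the surface: 3 5 8.

k a ɪ~ n u~ n n u~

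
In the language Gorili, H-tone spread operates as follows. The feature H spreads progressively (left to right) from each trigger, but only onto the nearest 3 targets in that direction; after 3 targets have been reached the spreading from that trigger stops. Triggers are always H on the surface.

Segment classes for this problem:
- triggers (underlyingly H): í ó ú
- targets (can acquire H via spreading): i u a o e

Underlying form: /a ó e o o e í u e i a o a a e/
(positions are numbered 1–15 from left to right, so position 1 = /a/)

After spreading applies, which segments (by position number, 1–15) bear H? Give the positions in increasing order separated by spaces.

2 3 4 5 7 8 9 10

From /ó/ at 2 rightward: 3 /e/ → H; 4 /o/ → H; 5 /o/ → H; bound reached.
From /í/ at 7 rightward: 8 /u/ → H; 9 /e/ → H; 10 /i/ → H; bound reached.
Targets with no active source: positions 1 6 11 12 13 14 15 stay [-high tone].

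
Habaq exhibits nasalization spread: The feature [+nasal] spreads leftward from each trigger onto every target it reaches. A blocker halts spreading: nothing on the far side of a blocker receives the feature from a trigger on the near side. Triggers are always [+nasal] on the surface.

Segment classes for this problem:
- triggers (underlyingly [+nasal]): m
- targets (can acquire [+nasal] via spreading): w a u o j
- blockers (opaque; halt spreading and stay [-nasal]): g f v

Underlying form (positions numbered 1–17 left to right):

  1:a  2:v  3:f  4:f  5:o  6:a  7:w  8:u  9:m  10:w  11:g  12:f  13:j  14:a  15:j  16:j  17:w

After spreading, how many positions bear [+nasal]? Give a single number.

5

From /m/ at 9 leftward: 8 /u/ → [+nasal]; 7 /w/ → [+nasal]; 6 /a/ → [+nasal]; 5 /o/ → [+nasal]; 4 /f/ blocks.
Targets with no active source: positions 1 10 13 14 15 16 17 stay [-nasal].
[+nasal] positions on the surface: 5 6 7 8 9.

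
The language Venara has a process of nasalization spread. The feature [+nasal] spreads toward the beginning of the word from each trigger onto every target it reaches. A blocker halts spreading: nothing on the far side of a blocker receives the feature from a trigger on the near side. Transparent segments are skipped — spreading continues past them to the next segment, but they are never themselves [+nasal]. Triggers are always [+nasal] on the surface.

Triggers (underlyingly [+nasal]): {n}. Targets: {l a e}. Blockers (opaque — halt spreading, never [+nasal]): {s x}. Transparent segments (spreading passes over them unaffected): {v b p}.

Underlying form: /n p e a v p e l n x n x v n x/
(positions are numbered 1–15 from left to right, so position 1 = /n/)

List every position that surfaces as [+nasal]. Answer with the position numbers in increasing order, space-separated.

From /n/ at 1 leftward: word edge.
From /n/ at 9 leftward: 8 /l/ → [+nasal]; 7 /e/ → [+nasal]; 6 /p/ transparent; 5 /v/ transparent; 4 /a/ → [+nasal]; 3 /e/ → [+nasal]; 2 /p/ transparent; 1 /n/ is itself a trigger — this domain ends here.
From /n/ at 11 leftward: 10 /x/ blocks.
From /n/ at 14 leftward: 13 /v/ transparent; 12 /x/ blocks.

1 3 4 7 8 9 11 14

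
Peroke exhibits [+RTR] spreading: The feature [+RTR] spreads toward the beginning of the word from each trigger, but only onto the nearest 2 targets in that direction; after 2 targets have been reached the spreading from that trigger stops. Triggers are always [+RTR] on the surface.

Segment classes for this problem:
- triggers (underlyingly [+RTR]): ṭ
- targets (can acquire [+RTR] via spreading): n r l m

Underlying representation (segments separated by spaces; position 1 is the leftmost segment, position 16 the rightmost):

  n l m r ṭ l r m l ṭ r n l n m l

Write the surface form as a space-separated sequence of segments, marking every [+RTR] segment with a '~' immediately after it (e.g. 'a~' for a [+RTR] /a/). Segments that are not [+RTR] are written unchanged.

From /ṭ/ at 5 leftward: 4 /r/ → [+RTR]; 3 /m/ → [+RTR]; bound reached.
From /ṭ/ at 10 leftward: 9 /l/ → [+RTR]; 8 /m/ → [+RTR]; bound reached.
Targets with no active source: positions 1 2 6 7 11 12 13 14 15 16 stay [-emphatic].
[+RTR] positions on the surface: 3 4 5 8 9 10.

n l m~ r~ ṭ~ l r m~ l~ ṭ~ r n l n m l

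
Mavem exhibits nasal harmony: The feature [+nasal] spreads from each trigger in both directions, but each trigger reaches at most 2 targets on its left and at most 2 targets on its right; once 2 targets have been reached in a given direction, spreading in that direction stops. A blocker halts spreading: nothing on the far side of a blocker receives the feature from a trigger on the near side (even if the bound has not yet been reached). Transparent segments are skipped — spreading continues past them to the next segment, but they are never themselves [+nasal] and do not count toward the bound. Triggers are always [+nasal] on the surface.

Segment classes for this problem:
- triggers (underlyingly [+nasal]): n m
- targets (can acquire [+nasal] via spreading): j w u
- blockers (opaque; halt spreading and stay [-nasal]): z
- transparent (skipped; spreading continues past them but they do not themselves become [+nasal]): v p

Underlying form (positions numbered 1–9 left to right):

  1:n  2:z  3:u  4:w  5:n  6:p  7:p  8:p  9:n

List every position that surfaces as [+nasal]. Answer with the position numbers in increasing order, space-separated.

From /n/ at 1 rightward: 2 /z/ blocks.
From /n/ at 1 leftward: word edge.
From /n/ at 5 rightward: 6 /p/ transparent; 7 /p/ transparent; 8 /p/ transparent; 9 /n/ is itself a trigger — this domain ends here.
From /n/ at 5 leftward: 4 /w/ → [+nasal]; 3 /u/ → [+nasal]; bound reached.
From /n/ at 9 rightward: word edge.
From /n/ at 9 leftward: 8 /p/ transparent; 7 /p/ transparent; 6 /p/ transparent; 5 /n/ is itself a trigger — this domain ends here.

1 3 4 5 9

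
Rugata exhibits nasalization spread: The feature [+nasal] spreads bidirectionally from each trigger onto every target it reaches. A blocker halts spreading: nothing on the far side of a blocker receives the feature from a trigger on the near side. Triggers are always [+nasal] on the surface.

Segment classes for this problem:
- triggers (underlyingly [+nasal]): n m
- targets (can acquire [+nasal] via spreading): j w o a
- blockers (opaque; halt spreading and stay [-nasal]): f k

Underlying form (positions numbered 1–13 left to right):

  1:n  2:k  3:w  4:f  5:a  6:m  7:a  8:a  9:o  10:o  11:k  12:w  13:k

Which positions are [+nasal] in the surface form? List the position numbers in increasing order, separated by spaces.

From /n/ at 1 rightward: 2 /k/ blocks.
From /n/ at 1 leftward: word edge.
From /m/ at 6 rightward: 7 /a/ → [+nasal]; 8 /a/ → [+nasal]; 9 /o/ → [+nasal]; 10 /o/ → [+nasal]; 11 /k/ blocks.
From /m/ at 6 leftward: 5 /a/ → [+nasal]; 4 /f/ blocks.
Targets with no active source: positions 3 12 stay [-nasal].

1 5 6 7 8 9 10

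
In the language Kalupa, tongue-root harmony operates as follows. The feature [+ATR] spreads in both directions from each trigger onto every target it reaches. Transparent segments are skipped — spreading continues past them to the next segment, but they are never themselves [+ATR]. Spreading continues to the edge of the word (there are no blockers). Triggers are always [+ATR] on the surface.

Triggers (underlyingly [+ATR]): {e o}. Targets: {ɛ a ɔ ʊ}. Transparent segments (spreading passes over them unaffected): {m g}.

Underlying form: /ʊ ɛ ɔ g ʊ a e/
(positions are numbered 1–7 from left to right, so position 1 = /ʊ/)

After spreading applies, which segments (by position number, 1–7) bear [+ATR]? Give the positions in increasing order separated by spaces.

From /e/ at 7 rightward: word edge.
From /e/ at 7 leftward: 6 /a/ → [+ATR]; 5 /ʊ/ → [+ATR]; 4 /g/ transparent; 3 /ɔ/ → [+ATR]; 2 /ɛ/ → [+ATR]; 1 /ʊ/ → [+ATR]; word edge.

1 2 3 5 6 7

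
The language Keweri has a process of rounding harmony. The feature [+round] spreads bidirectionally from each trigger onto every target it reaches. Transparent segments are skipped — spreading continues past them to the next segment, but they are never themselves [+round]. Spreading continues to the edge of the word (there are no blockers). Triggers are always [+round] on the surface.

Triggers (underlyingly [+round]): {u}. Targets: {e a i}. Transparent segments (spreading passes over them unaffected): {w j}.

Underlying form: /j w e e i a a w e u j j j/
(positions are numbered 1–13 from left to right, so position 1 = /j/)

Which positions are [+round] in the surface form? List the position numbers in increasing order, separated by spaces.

From /u/ at 10 rightward: 11 /j/ transparent; 12 /j/ transparent; 13 /j/ transparent; word edge.
From /u/ at 10 leftward: 9 /e/ → [+round]; 8 /w/ transparent; 7 /a/ → [+round]; 6 /a/ → [+round]; 5 /i/ → [+round]; 4 /e/ → [+round]; 3 /e/ → [+round]; 2 /w/ transparent; 1 /j/ transparent; word edge.

3 4 5 6 7 9 10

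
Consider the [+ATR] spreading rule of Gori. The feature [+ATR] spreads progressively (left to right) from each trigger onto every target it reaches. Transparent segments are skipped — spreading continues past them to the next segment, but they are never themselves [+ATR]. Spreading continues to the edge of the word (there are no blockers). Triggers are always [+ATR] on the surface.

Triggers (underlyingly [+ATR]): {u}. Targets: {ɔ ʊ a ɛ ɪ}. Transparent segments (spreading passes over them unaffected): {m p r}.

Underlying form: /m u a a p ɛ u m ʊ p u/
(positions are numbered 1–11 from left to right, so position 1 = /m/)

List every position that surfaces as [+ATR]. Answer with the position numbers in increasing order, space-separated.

2 3 4 6 7 9 11

From /u/ at 2 rightward: 3 /a/ → [+ATR]; 4 /a/ → [+ATR]; 5 /p/ transparent; 6 /ɛ/ → [+ATR]; 7 /u/ is itself a trigger — this domain ends here.
From /u/ at 7 rightward: 8 /m/ transparent; 9 /ʊ/ → [+ATR]; 10 /p/ transparent; 11 /u/ is itself a trigger — this domain ends here.
From /u/ at 11 rightward: word edge.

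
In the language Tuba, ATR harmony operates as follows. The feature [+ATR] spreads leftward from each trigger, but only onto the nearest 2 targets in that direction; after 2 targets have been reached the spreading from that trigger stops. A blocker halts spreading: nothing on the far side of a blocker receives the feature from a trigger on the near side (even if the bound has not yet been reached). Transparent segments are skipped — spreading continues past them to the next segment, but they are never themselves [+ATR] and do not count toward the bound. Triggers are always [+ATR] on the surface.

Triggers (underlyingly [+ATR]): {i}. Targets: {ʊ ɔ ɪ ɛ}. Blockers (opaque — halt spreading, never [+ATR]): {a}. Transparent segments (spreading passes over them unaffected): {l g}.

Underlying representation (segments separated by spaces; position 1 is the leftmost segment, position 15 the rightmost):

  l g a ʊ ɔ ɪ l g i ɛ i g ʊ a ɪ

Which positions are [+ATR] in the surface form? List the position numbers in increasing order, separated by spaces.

From /i/ at 9 leftward: 8 /g/ transparent; 7 /l/ transparent; 6 /ɪ/ → [+ATR]; 5 /ɔ/ → [+ATR]; bound reached.
From /i/ at 11 leftward: 10 /ɛ/ → [+ATR]; 9 /i/ is itself a trigger — this domain ends here.
Targets with no active source: positions 4 13 15 stay [-ATR].

5 6 9 10 11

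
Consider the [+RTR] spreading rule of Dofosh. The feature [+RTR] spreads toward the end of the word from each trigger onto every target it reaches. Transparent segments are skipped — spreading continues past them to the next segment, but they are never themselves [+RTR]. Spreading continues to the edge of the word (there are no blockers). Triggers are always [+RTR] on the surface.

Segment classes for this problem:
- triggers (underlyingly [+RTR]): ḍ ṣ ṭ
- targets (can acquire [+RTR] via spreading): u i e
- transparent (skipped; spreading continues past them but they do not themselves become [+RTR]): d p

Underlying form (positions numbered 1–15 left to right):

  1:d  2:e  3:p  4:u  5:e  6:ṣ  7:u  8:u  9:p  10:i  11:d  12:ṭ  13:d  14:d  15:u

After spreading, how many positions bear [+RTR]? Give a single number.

From /ṣ/ at 6 rightward: 7 /u/ → [+RTR]; 8 /u/ → [+RTR]; 9 /p/ transparent; 10 /i/ → [+RTR]; 11 /d/ transparent; 12 /ṭ/ is itself a trigger — this domain ends here.
From /ṭ/ at 12 rightward: 13 /d/ transparent; 14 /d/ transparent; 15 /u/ → [+RTR]; word edge.
Targets with no active source: positions 2 4 5 stay [-emphatic].
[+RTR] positions on the surface: 6 7 8 10 12 15.

6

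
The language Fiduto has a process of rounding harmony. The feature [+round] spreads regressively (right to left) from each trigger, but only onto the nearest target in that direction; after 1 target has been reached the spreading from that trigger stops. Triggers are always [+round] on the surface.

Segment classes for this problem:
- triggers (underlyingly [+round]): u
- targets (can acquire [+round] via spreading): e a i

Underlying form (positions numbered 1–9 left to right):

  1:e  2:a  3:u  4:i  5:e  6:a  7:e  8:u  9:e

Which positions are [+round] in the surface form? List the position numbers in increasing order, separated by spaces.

From /u/ at 3 leftward: 2 /a/ → [+round]; bound reached.
From /u/ at 8 leftward: 7 /e/ → [+round]; bound reached.
Targets with no active source: positions 1 4 5 6 9 stay [-round].

2 3 7 8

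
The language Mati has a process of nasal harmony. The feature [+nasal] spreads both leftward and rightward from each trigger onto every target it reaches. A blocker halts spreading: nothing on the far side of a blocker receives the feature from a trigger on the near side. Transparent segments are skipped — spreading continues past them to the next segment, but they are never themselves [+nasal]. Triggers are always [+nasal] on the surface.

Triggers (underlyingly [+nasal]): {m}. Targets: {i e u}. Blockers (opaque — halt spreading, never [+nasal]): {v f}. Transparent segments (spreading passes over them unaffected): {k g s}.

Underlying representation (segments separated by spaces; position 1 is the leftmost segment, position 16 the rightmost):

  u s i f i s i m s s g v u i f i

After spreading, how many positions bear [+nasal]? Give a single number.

3

From /m/ at 8 rightward: 9 /s/ transparent; 10 /s/ transparent; 11 /g/ transparent; 12 /v/ blocks.
From /m/ at 8 leftward: 7 /i/ → [+nasal]; 6 /s/ transparent; 5 /i/ → [+nasal]; 4 /f/ blocks.
Targets with no active source: positions 1 3 13 14 16 stay [-nasal].
[+nasal] positions on the surface: 5 7 8.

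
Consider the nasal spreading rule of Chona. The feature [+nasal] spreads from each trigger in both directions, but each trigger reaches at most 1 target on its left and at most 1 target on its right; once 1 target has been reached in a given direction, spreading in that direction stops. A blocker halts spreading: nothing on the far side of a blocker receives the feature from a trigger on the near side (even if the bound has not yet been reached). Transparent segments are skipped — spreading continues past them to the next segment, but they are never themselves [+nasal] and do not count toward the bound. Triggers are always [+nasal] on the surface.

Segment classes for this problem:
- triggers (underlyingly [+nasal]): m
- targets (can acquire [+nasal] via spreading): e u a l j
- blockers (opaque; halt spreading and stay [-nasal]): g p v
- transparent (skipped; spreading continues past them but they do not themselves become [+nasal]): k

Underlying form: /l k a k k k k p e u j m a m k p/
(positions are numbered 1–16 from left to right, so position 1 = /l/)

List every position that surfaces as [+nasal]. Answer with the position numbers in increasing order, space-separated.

11 12 13 14

From /m/ at 12 rightward: 13 /a/ → [+nasal]; bound reached.
From /m/ at 12 leftward: 11 /j/ → [+nasal]; bound reached.
From /m/ at 14 rightward: 15 /k/ transparent; 16 /p/ blocks.
From /m/ at 14 leftward: 13 /a/ → [+nasal]; bound reached.
Targets with no active source: positions 1 3 9 10 stay [-nasal].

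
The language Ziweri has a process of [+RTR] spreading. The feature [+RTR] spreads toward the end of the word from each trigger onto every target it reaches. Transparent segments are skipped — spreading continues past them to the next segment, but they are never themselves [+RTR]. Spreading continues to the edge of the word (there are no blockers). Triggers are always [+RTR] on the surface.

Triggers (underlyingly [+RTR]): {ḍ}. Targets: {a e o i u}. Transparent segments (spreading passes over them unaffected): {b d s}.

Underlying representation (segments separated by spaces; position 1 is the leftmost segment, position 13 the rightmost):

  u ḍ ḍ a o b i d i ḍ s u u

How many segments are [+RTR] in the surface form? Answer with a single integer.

From /ḍ/ at 2 rightward: 3 /ḍ/ is itself a trigger — this domain ends here.
From /ḍ/ at 3 rightward: 4 /a/ → [+RTR]; 5 /o/ → [+RTR]; 6 /b/ transparent; 7 /i/ → [+RTR]; 8 /d/ transparent; 9 /i/ → [+RTR]; 10 /ḍ/ is itself a trigger — this domain ends here.
From /ḍ/ at 10 rightward: 11 /s/ transparent; 12 /u/ → [+RTR]; 13 /u/ → [+RTR]; word edge.
Target with no active source: position 1 stays [-emphatic].
[+RTR] positions on the surface: 2 3 4 5 7 9 10 12 13.

9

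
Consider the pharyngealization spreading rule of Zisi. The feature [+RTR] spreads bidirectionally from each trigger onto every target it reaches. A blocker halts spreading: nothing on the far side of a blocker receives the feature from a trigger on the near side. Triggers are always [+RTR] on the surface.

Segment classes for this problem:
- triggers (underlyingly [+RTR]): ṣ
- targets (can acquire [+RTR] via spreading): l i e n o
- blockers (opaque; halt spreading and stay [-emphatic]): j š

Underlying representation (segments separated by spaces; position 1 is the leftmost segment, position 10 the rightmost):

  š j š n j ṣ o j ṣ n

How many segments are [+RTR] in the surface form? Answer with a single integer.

From /ṣ/ at 6 rightward: 7 /o/ → [+RTR]; 8 /j/ blocks.
From /ṣ/ at 6 leftward: 5 /j/ blocks.
From /ṣ/ at 9 rightward: 10 /n/ → [+RTR]; word edge.
From /ṣ/ at 9 leftward: 8 /j/ blocks.
Target with no active source: position 4 stays [-emphatic].
[+RTR] positions on the surface: 6 7 9 10.

4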